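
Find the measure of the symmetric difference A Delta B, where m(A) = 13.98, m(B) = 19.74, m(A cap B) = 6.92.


m(A Delta B) = m(A) + m(B) - 2*m(A n B)
= 13.98 + 19.74 - 2*6.92
= 13.98 + 19.74 - 13.84
= 19.88


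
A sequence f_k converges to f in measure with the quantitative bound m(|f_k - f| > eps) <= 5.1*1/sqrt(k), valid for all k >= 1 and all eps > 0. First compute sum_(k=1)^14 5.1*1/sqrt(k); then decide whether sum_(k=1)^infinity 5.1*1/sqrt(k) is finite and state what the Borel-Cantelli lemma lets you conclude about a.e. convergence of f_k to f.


Step 1: List the terms 5.1*1/sqrt(k) for k = 1 to 14:
  k=1: 5.1
  k=2: 3.606245
  k=3: 2.944486
  k=4: 2.55
  k=5: 2.280789
  k=6: 2.082066
  k=7: 1.927619
  k=8: 1.803122
  k=9: 1.7
  k=10: 1.612762
  k=11: 1.537708
  k=12: 1.472243
  k=13: 1.414486
  k=14: 1.363032
Step 2: Partial sum = 5.1 + 3.606245 + 2.944486 + 2.55 + 2.280789 + 2.082066 + 1.927619 + 1.803122 + 1.7 + 1.612762 + 1.537708 + 1.472243 + 1.414486 + 1.363032
     = 31.394558
Step 3: The full series sum_(k>=1) 5.1*1/sqrt(k) diverges (p-series with p = 1/2 <= 1; a nonzero constant multiple of a divergent series diverges).
Step 4: The (first) Borel-Cantelli lemma requires a summable sequence of measures, so it does not apply here;
        from this bound alone no conclusion about a.e. convergence can be drawn (convergence in measure still
        gives an a.e.-convergent subsequence, but not a.e. convergence of the whole sequence).
Conclusion: series diverges; Borel-Cantelli is inconclusive about a.e. convergence of f_k.


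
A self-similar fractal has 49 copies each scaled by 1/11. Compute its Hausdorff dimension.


For a self-similar set with N copies scaled by 1/r:
dim_H = log(N)/log(r) = log(49)/log(11)
= 3.89182/2.397895
= 1.623015


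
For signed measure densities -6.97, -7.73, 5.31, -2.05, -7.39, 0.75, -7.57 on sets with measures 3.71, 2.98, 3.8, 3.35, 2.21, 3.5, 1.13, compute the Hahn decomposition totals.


Step 1: Compute signed measure on each set:
  Set 1: -6.97 * 3.71 = -25.8587
  Set 2: -7.73 * 2.98 = -23.0354
  Set 3: 5.31 * 3.8 = 20.178
  Set 4: -2.05 * 3.35 = -6.8675
  Set 5: -7.39 * 2.21 = -16.3319
  Set 6: 0.75 * 3.5 = 2.625
  Set 7: -7.57 * 1.13 = -8.5541
Step 2: Total signed measure = (-25.8587) + (-23.0354) + (20.178) + (-6.8675) + (-16.3319) + (2.625) + (-8.5541)
     = -57.8446
Step 3: Positive part mu+(X) = sum of positive contributions = 22.803
Step 4: Negative part mu-(X) = |sum of negative contributions| = 80.6476


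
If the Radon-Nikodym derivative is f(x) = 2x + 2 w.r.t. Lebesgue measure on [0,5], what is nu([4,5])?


nu(A) = integral_A (dnu/dmu) dmu = integral_4^5 (2x + 2) dx
Step 1: Antiderivative F(x) = (2/2)x^2 + 2x
Step 2: F(5) = (2/2)*5^2 + 2*5 = 25 + 10 = 35
Step 3: F(4) = (2/2)*4^2 + 2*4 = 16 + 8 = 24
Step 4: nu([4,5]) = F(5) - F(4) = 35 - 24 = 11


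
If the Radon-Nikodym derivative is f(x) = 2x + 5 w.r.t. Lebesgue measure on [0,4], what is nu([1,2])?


nu(A) = integral_A (dnu/dmu) dmu = integral_1^2 (2x + 5) dx
Step 1: Antiderivative F(x) = (2/2)x^2 + 5x
Step 2: F(2) = (2/2)*2^2 + 5*2 = 4 + 10 = 14
Step 3: F(1) = (2/2)*1^2 + 5*1 = 1 + 5 = 6
Step 4: nu([1,2]) = F(2) - F(1) = 14 - 6 = 8


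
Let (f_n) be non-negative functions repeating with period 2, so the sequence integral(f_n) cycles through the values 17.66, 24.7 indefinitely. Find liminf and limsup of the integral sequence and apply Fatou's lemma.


The sequence (integral(f_n)) is periodic with period 2, repeating the values 17.66, 24.7 indefinitely.
Step 1: For a periodic sequence, every tail (a_m, a_(m+1), ...) contains all 2 period values infinitely often.
Step 2: Hence inf of every tail = min of the period values = min(17.66, 24.7) = 17.66.
        liminf_n integral(f_n) = sup over m of (inf of tail from m) = 17.66.
Step 3: Similarly sup of every tail = max of the period values = 24.7.
        limsup_n integral(f_n) = 24.7.
Step 4: Fatou's lemma: integral(liminf_n f_n) <= liminf_n integral(f_n) = 17.66.
        So the integral of the pointwise liminf is at most 17.66.


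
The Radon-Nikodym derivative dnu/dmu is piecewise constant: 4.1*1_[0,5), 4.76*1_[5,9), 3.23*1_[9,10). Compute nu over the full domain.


Integrate each piece of the Radon-Nikodym derivative:
Step 1: integral_0^5 4.1 dx = 4.1*(5-0) = 4.1*5 = 20.5
Step 2: integral_5^9 4.76 dx = 4.76*(9-5) = 4.76*4 = 19.04
Step 3: integral_9^10 3.23 dx = 3.23*(10-9) = 3.23*1 = 3.23
Total: 20.5 + 19.04 + 3.23 = 42.77


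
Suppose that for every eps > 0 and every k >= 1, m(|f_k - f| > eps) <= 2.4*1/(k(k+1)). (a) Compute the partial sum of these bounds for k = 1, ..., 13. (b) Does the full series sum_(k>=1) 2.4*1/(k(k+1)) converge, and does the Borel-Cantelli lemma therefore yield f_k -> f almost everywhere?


Step 1: List the terms 2.4*1/(k(k+1)) for k = 1 to 13:
  k=1: 1.2
  k=2: 0.4
  k=3: 0.2
  k=4: 0.12
  k=5: 0.08
  k=6: 0.057143
  k=7: 0.042857
  k=8: 0.033333
  k=9: 0.026667
  k=10: 0.021818
  k=11: 0.018182
  k=12: 0.015385
  k=13: 0.013187
Step 2: Partial sum = 1.2 + 0.4 + 0.2 + 0.12 + 0.08 + 0.057143 + 0.042857 + 0.033333 + 0.026667 + 0.021818 + 0.018182 + 0.015385 + 0.013187
     = 2.228571
Step 3: The full series sum_(k>=1) 2.4*1/(k(k+1)) converges (telescoping series sum 1/(k(k+1)) = 1; a constant multiple of a convergent series converges).
Step 4: Fix eps > 0. Since sum_k m(|f_k - f| > eps) < infinity, the Borel-Cantelli lemma gives
        m(limsup_k {|f_k - f| > eps}) = 0, i.e. for a.e. x, |f_k(x) - f(x)| <= eps for all large k.
        Applying this with eps = 1/j for j = 1, 2, ... and intersecting the countably many full-measure sets,
        for a.e. x we get limsup_k |f_k(x) - f(x)| <= 1/j for every j, hence f_k -> f almost everywhere.
Conclusion: series converges; Borel-Cantelli yields f_k -> f a.e.


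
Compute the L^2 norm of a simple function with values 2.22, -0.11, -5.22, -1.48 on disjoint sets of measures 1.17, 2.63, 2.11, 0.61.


Step 1: Compute |f_i|^2 for each value:
  |2.22|^2 = 4.9284
  |-0.11|^2 = 0.0121
  |-5.22|^2 = 27.2484
  |-1.48|^2 = 2.1904
Step 2: Multiply by measures and sum:
  4.9284 * 1.17 = 5.766228
  0.0121 * 2.63 = 0.031823
  27.2484 * 2.11 = 57.494124
  2.1904 * 0.61 = 1.336144
Sum = 5.766228 + 0.031823 + 57.494124 + 1.336144 = 64.628319
Step 3: Take the p-th root:
||f||_2 = (64.628319)^(1/2) = 8.039174


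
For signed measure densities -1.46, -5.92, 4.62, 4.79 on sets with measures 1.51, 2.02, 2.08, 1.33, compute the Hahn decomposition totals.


Step 1: Compute signed measure on each set:
  Set 1: -1.46 * 1.51 = -2.2046
  Set 2: -5.92 * 2.02 = -11.9584
  Set 3: 4.62 * 2.08 = 9.6096
  Set 4: 4.79 * 1.33 = 6.3707
Step 2: Total signed measure = (-2.2046) + (-11.9584) + (9.6096) + (6.3707)
     = 1.8173
Step 3: Positive part mu+(X) = sum of positive contributions = 15.9803
Step 4: Negative part mu-(X) = |sum of negative contributions| = 14.163


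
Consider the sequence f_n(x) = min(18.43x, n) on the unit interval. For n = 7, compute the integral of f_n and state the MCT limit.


f(x) = 18.43x on [0,1]; f_n(x) = min(18.43x, n). At n = 7:
Step 1: f(x) reaches 7 at x = 7/18.43 = 0.379816
Step 2: integral(f_7) = integral(18.43x, 0, 0.379816) + integral(7, 0.379816, 1)
       = 18.43*0.379816^2/2 + 7*(1 - 0.379816)
       = 1.329354 + 4.341291
       = 5.670646
Step 3: As n -> infinity, f_n increases to f, so by MCT integral(f_n) -> integral(f) = 18.43/2 = 9.215.
Convergence: integral(f_7) = 5.670646 -> 9.215 as n -> infinity


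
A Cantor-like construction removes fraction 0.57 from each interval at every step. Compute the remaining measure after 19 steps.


Step 1: At each step, fraction remaining = 1 - 0.57 = 0.43
Step 2: After 19 steps, measure = (0.43)^19
Result = 1.086177e-07


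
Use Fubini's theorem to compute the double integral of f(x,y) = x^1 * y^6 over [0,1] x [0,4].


By Fubini's theorem, the double integral factors as a product of single integrals:
Step 1: integral_0^1 x^1 dx = [x^2/2] from 0 to 1
     = 1^2/2 = 0.5
Step 2: integral_0^4 y^6 dy = [y^7/7] from 0 to 4
     = 4^7/7 = 2340.571429
Step 3: Double integral = 0.5 * 2340.571429 = 1170.285714


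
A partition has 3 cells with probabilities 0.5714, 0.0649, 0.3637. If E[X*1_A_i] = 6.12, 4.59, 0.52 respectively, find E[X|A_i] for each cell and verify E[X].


For each cell A_i: E[X|A_i] = E[X*1_A_i] / P(A_i)
Step 1: E[X|A_1] = 6.12 / 0.5714 = 10.710536
Step 2: E[X|A_2] = 4.59 / 0.0649 = 70.724191
Step 3: E[X|A_3] = 0.52 / 0.3637 = 1.42975
Verification: E[X] = sum E[X*1_A_i] = 6.12 + 4.59 + 0.52 = 11.23


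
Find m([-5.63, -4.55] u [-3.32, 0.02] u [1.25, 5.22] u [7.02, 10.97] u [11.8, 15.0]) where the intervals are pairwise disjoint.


For pairwise disjoint intervals, m(union) = sum of lengths.
= (-4.55 - -5.63) + (0.02 - -3.32) + (5.22 - 1.25) + (10.97 - 7.02) + (15.0 - 11.8)
= 1.08 + 3.34 + 3.97 + 3.95 + 3.2
= 15.54


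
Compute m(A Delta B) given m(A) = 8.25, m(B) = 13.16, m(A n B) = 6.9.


m(A Delta B) = m(A) + m(B) - 2*m(A n B)
= 8.25 + 13.16 - 2*6.9
= 8.25 + 13.16 - 13.8
= 7.61


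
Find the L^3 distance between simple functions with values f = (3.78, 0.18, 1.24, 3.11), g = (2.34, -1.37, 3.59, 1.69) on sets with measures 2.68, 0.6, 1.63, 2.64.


Step 1: Compute differences f_i - g_i:
  3.78 - 2.34 = 1.44
  0.18 - -1.37 = 1.55
  1.24 - 3.59 = -2.35
  3.11 - 1.69 = 1.42
Step 2: Compute |diff|^3 * measure for each set:
  |1.44|^3 * 2.68 = 2.985984 * 2.68 = 8.002437
  |1.55|^3 * 0.6 = 3.723875 * 0.6 = 2.234325
  |-2.35|^3 * 1.63 = 12.977875 * 1.63 = 21.153936
  |1.42|^3 * 2.64 = 2.863288 * 2.64 = 7.55908
Step 3: Sum = 38.949779
Step 4: ||f-g||_3 = (38.949779)^(1/3) = 3.389755


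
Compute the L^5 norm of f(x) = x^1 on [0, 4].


Step 1: ||f||_5 = (integral_0^4 |x^1|^5 dx)^(1/5)
     = (integral_0^4 x^5 dx)^(1/5)
Step 2: integral_0^4 x^5 dx = [x^6/(6)] from 0 to 4 = 4^6/6
     = 4096/6 = 682.666667
Step 3: ||f||_5 = (682.666667)^(1/5) = 3.688432


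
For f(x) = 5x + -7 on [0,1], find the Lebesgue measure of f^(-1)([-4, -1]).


f^(-1)([-4, -1]) = {x : -4 <= 5x + -7 <= -1}
Solving: (-4 - -7)/5 <= x <= (-1 - -7)/5
= [0.6, 1.2]
Intersecting with [0,1]: [0.6, 1]
Measure = 1 - 0.6 = 0.4


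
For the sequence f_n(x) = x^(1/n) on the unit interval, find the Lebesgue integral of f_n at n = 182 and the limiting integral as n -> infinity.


At n = 182: f_182(x) = x^(1/182).
Step 1: integral(x^(1/182), 0, 1) = [x^(1/182+1) / (1/182+1)] from 0 to 1
     = 1 / (1/182 + 1) = 1 / ((182+1)/182) = 182/(182+1)
     = 182/183 = 0.994536
Step 2: As n -> infinity, f_n(x) = x^(1/n) -> 1 for x in (0,1], and f_n is increasing in n.
By MCT, lim_n integral(f_n) = integral(lim_n f_n) = integral(1, 0, 1) = 1.
Step 3: Verify convergence: 182/183 = 0.994536 -> 1


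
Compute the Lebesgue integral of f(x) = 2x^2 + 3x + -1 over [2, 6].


The Lebesgue integral of a Riemann-integrable function agrees with the Riemann integral.
Antiderivative F(x) = (2/3)x^3 + (3/2)x^2 + -1x
F(6) = (2/3)*6^3 + (3/2)*6^2 + -1*6
     = (2/3)*216 + (3/2)*36 + -1*6
     = 144 + 54 + -6
     = 192
F(2) = 9.333333
Integral = F(6) - F(2) = 192 - 9.333333 = 182.666667


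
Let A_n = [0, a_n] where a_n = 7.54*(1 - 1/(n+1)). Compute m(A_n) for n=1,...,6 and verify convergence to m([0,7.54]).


By continuity of measure from below: if A_n increases to A, then m(A_n) -> m(A).
Here A = [0, 7.54], so m(A) = 7.54
Step 1: a_1 = 7.54*(1 - 1/2) = 3.77, m(A_1) = 3.77
Step 2: a_2 = 7.54*(1 - 1/3) = 5.0267, m(A_2) = 5.0267
Step 3: a_3 = 7.54*(1 - 1/4) = 5.655, m(A_3) = 5.655
Step 4: a_4 = 7.54*(1 - 1/5) = 6.032, m(A_4) = 6.032
Step 5: a_5 = 7.54*(1 - 1/6) = 6.2833, m(A_5) = 6.2833
Step 6: a_6 = 7.54*(1 - 1/7) = 6.4629, m(A_6) = 6.4629
Limit: m(A_n) -> m([0,7.54]) = 7.54


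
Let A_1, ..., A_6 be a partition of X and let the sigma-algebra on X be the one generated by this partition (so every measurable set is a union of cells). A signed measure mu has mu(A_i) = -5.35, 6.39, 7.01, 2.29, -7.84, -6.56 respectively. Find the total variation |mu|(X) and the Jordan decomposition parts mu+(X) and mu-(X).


Step 1: Every measurable set is a union of atoms (the cells / points), so a Hahn decomposition is
  obtained by grouping atoms by sign: P = union of atoms with mu > 0, N = union of the remaining atoms.
  Atoms in P (indices): 2, 3, 4;  atoms in N (indices): 1, 5, 6
  Positive values: 6.39, 7.01, 2.29
  Negative values: -5.35, -7.84, -6.56
Step 2: mu+(X) = mu(P) = sum of positive atom values = 15.69
Step 3: mu-(X) = -mu(N) = sum of |negative atom values| = 19.75
Step 4: |mu|(X) = mu+(X) + mu-(X) = 15.69 + 19.75 = 35.44


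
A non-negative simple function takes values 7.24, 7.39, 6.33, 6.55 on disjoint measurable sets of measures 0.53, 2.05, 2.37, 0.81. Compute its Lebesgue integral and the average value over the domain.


Step 1: Integral = sum(value_i * measure_i)
= 7.24*0.53 + 7.39*2.05 + 6.33*2.37 + 6.55*0.81
= 3.8372 + 15.1495 + 15.0021 + 5.3055
= 39.2943
Step 2: Total measure of domain = 0.53 + 2.05 + 2.37 + 0.81 = 5.76
Step 3: Average value = 39.2943 / 5.76 = 6.821927


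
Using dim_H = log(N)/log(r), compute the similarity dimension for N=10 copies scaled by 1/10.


For a self-similar set with N copies scaled by 1/r:
dim_H = log(N)/log(r) = log(10)/log(10)
= 2.302585/2.302585
= 1


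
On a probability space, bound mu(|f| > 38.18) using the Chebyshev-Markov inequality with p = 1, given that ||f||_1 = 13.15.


Chebyshev/Markov inequality: mu(|f| > eps) <= (||f||_p / eps)^p
Step 1: ||f||_1 / eps = 13.15 / 38.18 = 0.344421
Step 2: Raise to power p = 1:
  (0.344421)^1 = 0.344421
Step 3: Therefore mu(|f| > 38.18) <= 0.344421


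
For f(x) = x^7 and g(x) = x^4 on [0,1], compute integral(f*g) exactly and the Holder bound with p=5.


Step 1: Exact integral of f*g = integral(x^11, 0, 1) = 1/12
     = 0.083333
Step 2: Holder bound with p=5, q=1.25:
  ||f||_p = (integral x^35 dx)^(1/5) = (1/36)^(1/5) = 0.488359
  ||g||_q = (integral x^5 dx)^(1/1.25) = (1/6)^(1/1.25) = 0.238495
Step 3: Holder bound = ||f||_p * ||g||_q = 0.488359 * 0.238495 = 0.116471
Verification: 0.083333 <= 0.116471 (Holder holds)


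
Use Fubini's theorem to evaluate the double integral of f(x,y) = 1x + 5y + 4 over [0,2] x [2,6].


By Fubini, integrate in x first, then y.
Step 1: Fix y, integrate over x in [0,2]:
  integral(1x + 5y + 4, x=0..2)
  = 1*(2^2 - 0^2)/2 + (5y + 4)*(2 - 0)
  = 2 + (5y + 4)*2
  = 2 + 10y + 8
  = 10 + 10y
Step 2: Integrate over y in [2,6]:
  integral(10 + 10y, y=2..6)
  = 10*4 + 10*(6^2 - 2^2)/2
  = 40 + 160
  = 200


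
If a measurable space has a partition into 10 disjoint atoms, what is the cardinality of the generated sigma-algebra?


Each element of the sigma-algebra is a union of some subset of the 10 atoms.
The number of such subsets is 2^10 = 1024.


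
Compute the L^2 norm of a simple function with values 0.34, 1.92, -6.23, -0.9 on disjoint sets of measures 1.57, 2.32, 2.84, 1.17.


Step 1: Compute |f_i|^2 for each value:
  |0.34|^2 = 0.1156
  |1.92|^2 = 3.6864
  |-6.23|^2 = 38.8129
  |-0.9|^2 = 0.81
Step 2: Multiply by measures and sum:
  0.1156 * 1.57 = 0.181492
  3.6864 * 2.32 = 8.552448
  38.8129 * 2.84 = 110.228636
  0.81 * 1.17 = 0.9477
Sum = 0.181492 + 8.552448 + 110.228636 + 0.9477 = 119.910276
Step 3: Take the p-th root:
||f||_2 = (119.910276)^(1/2) = 10.950355


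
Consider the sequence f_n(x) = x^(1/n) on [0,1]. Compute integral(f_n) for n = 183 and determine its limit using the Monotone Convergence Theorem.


At n = 183: f_183(x) = x^(1/183).
Step 1: integral(x^(1/183), 0, 1) = [x^(1/183+1) / (1/183+1)] from 0 to 1
     = 1 / (1/183 + 1) = 1 / ((183+1)/183) = 183/(183+1)
     = 183/184 = 0.994565
Step 2: As n -> infinity, f_n(x) = x^(1/n) -> 1 for x in (0,1], and f_n is increasing in n.
By MCT, lim_n integral(f_n) = integral(lim_n f_n) = integral(1, 0, 1) = 1.
Step 3: Verify convergence: 183/184 = 0.994565 -> 1


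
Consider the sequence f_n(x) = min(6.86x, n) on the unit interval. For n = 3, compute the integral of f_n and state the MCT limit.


f(x) = 6.86x on [0,1]; f_n(x) = min(6.86x, n). At n = 3:
Step 1: f(x) reaches 3 at x = 3/6.86 = 0.437318
Step 2: integral(f_3) = integral(6.86x, 0, 0.437318) + integral(3, 0.437318, 1)
       = 6.86*0.437318^2/2 + 3*(1 - 0.437318)
       = 0.655977 + 1.688047
       = 2.344023
Step 3: As n -> infinity, f_n increases to f, so by MCT integral(f_n) -> integral(f) = 6.86/2 = 3.43.
Convergence: integral(f_3) = 2.344023 -> 3.43 as n -> infinity


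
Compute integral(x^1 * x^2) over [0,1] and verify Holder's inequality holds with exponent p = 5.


Step 1: Exact integral of f*g = integral(x^3, 0, 1) = 1/4
     = 0.25
Step 2: Holder bound with p=5, q=1.25:
  ||f||_p = (integral x^5 dx)^(1/5) = (1/6)^(1/5) = 0.698827
  ||g||_q = (integral x^2.5 dx)^(1/1.25) = (1/3.5)^(1/1.25) = 0.367067
Step 3: Holder bound = ||f||_p * ||g||_q = 0.698827 * 0.367067 = 0.256517
Verification: 0.25 <= 0.256517 (Holder holds)


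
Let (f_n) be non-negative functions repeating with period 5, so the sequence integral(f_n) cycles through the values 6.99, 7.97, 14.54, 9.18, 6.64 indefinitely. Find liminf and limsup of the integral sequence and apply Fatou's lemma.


The sequence (integral(f_n)) is periodic with period 5, repeating the values 6.99, 7.97, 14.54, 9.18, 6.64 indefinitely.
Step 1: For a periodic sequence, every tail (a_m, a_(m+1), ...) contains all 5 period values infinitely often.
Step 2: Hence inf of every tail = min of the period values = min(6.99, 7.97, 14.54, 9.18, 6.64) = 6.64.
        liminf_n integral(f_n) = sup over m of (inf of tail from m) = 6.64.
Step 3: Similarly sup of every tail = max of the period values = 14.54.
        limsup_n integral(f_n) = 14.54.
Step 4: Fatou's lemma: integral(liminf_n f_n) <= liminf_n integral(f_n) = 6.64.
        So the integral of the pointwise liminf is at most 6.64.


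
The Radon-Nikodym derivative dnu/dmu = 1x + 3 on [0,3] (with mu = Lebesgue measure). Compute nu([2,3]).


nu(A) = integral_A (dnu/dmu) dmu = integral_2^3 (1x + 3) dx
Step 1: Antiderivative F(x) = (1/2)x^2 + 3x
Step 2: F(3) = (1/2)*3^2 + 3*3 = 4.5 + 9 = 13.5
Step 3: F(2) = (1/2)*2^2 + 3*2 = 2 + 6 = 8
Step 4: nu([2,3]) = F(3) - F(2) = 13.5 - 8 = 5.5


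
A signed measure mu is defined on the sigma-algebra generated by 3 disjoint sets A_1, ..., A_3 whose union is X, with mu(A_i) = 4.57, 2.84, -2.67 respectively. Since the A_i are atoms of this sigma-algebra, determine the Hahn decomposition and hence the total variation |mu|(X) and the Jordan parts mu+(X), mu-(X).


Step 1: Every measurable set is a union of atoms (the cells / points), so a Hahn decomposition is
  obtained by grouping atoms by sign: P = union of atoms with mu > 0, N = union of the remaining atoms.
  Atoms in P (indices): 1, 2;  atoms in N (indices): 3
  Positive values: 4.57, 2.84
  Negative values: -2.67
Step 2: mu+(X) = mu(P) = sum of positive atom values = 7.41
Step 3: mu-(X) = -mu(N) = sum of |negative atom values| = 2.67
Step 4: |mu|(X) = mu+(X) + mu-(X) = 7.41 + 2.67 = 10.08


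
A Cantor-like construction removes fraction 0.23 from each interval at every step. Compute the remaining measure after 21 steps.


Step 1: At each step, fraction remaining = 1 - 0.23 = 0.77
Step 2: After 21 steps, measure = (0.77)^21
Result = 0.004133


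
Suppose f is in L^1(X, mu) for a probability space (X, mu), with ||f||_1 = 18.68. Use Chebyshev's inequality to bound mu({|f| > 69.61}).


Chebyshev/Markov inequality: mu(|f| > eps) <= (||f||_p / eps)^p
Step 1: ||f||_1 / eps = 18.68 / 69.61 = 0.268352
Step 2: Raise to power p = 1:
  (0.268352)^1 = 0.268352
Step 3: Therefore mu(|f| > 69.61) <= 0.268352


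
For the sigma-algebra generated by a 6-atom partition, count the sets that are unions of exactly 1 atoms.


Each element of F is a union of some subset of the 6 atoms.
Elements that are unions of exactly 1 atoms correspond to 1-element subsets of the 6 atoms.
Count = C(6, 1) = 6! / (1! * 5!) = 6.


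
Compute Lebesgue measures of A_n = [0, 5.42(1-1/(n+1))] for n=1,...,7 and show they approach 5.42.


By continuity of measure from below: if A_n increases to A, then m(A_n) -> m(A).
Here A = [0, 5.42], so m(A) = 5.42
Step 1: a_1 = 5.42*(1 - 1/2) = 2.71, m(A_1) = 2.71
Step 2: a_2 = 5.42*(1 - 1/3) = 3.6133, m(A_2) = 3.6133
Step 3: a_3 = 5.42*(1 - 1/4) = 4.065, m(A_3) = 4.065
Step 4: a_4 = 5.42*(1 - 1/5) = 4.336, m(A_4) = 4.336
Step 5: a_5 = 5.42*(1 - 1/6) = 4.5167, m(A_5) = 4.5167
Step 6: a_6 = 5.42*(1 - 1/7) = 4.6457, m(A_6) = 4.6457
Step 7: a_7 = 5.42*(1 - 1/8) = 4.7425, m(A_7) = 4.7425
Limit: m(A_n) -> m([0,5.42]) = 5.42


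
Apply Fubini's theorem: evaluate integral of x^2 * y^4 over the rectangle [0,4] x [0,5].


By Fubini's theorem, the double integral factors as a product of single integrals:
Step 1: integral_0^4 x^2 dx = [x^3/3] from 0 to 4
     = 4^3/3 = 21.333333
Step 2: integral_0^5 y^4 dy = [y^5/5] from 0 to 5
     = 5^5/5 = 625
Step 3: Double integral = 21.333333 * 625 = 13333.333333


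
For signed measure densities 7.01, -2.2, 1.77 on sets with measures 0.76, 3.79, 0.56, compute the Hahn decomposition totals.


Step 1: Compute signed measure on each set:
  Set 1: 7.01 * 0.76 = 5.3276
  Set 2: -2.2 * 3.79 = -8.338
  Set 3: 1.77 * 0.56 = 0.9912
Step 2: Total signed measure = (5.3276) + (-8.338) + (0.9912)
     = -2.0192
Step 3: Positive part mu+(X) = sum of positive contributions = 6.3188
Step 4: Negative part mu-(X) = |sum of negative contributions| = 8.338


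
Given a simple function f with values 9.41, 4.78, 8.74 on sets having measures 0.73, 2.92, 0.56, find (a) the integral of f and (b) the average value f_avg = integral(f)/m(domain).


Step 1: Integral = sum(value_i * measure_i)
= 9.41*0.73 + 4.78*2.92 + 8.74*0.56
= 6.8693 + 13.9576 + 4.8944
= 25.7213
Step 2: Total measure of domain = 0.73 + 2.92 + 0.56 = 4.21
Step 3: Average value = 25.7213 / 4.21 = 6.109572


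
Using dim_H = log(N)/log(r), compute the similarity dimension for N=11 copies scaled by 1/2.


For a self-similar set with N copies scaled by 1/r:
dim_H = log(N)/log(r) = log(11)/log(2)
= 2.397895/0.693147
= 3.459432


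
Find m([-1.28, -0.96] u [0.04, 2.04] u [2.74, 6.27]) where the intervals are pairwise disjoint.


For pairwise disjoint intervals, m(union) = sum of lengths.
= (-0.96 - -1.28) + (2.04 - 0.04) + (6.27 - 2.74)
= 0.32 + 2 + 3.53
= 5.85


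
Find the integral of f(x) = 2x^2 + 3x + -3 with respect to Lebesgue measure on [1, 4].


The Lebesgue integral of a Riemann-integrable function agrees with the Riemann integral.
Antiderivative F(x) = (2/3)x^3 + (3/2)x^2 + -3x
F(4) = (2/3)*4^3 + (3/2)*4^2 + -3*4
     = (2/3)*64 + (3/2)*16 + -3*4
     = 42.666667 + 24 + -12
     = 54.666667
F(1) = -0.833333
Integral = F(4) - F(1) = 54.666667 - -0.833333 = 55.5


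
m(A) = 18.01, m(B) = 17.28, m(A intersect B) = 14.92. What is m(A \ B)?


m(A \ B) = m(A) - m(A n B)
= 18.01 - 14.92
= 3.09


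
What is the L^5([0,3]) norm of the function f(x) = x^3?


Step 1: ||f||_5 = (integral_0^3 |x^3|^5 dx)^(1/5)
     = (integral_0^3 x^15 dx)^(1/5)
Step 2: integral_0^3 x^15 dx = [x^16/(16)] from 0 to 3 = 3^16/16
     = 43046721/16 = 2.690420e+06
Step 3: ||f||_5 = (2.690420e+06)^(1/5) = 19.318083


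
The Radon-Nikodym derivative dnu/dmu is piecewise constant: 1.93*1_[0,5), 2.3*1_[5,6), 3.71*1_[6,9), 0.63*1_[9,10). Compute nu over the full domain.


Integrate each piece of the Radon-Nikodym derivative:
Step 1: integral_0^5 1.93 dx = 1.93*(5-0) = 1.93*5 = 9.65
Step 2: integral_5^6 2.3 dx = 2.3*(6-5) = 2.3*1 = 2.3
Step 3: integral_6^9 3.71 dx = 3.71*(9-6) = 3.71*3 = 11.13
Step 4: integral_9^10 0.63 dx = 0.63*(10-9) = 0.63*1 = 0.63
Total: 9.65 + 2.3 + 11.13 + 0.63 = 23.71


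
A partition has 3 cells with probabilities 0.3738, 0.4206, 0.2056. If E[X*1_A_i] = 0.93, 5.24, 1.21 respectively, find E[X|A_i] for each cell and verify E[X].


For each cell A_i: E[X|A_i] = E[X*1_A_i] / P(A_i)
Step 1: E[X|A_1] = 0.93 / 0.3738 = 2.487961
Step 2: E[X|A_2] = 5.24 / 0.4206 = 12.458393
Step 3: E[X|A_3] = 1.21 / 0.2056 = 5.885214
Verification: E[X] = sum E[X*1_A_i] = 0.93 + 5.24 + 1.21 = 7.38


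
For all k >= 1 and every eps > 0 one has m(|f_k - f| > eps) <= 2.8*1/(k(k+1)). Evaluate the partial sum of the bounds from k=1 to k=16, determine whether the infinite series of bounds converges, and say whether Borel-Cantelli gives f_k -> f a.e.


Step 1: List the terms 2.8*1/(k(k+1)) for k = 1 to 16:
  k=1: 1.4
  k=2: 0.466667
  k=3: 0.233333
  k=4: 0.14
  k=5: 0.093333
  k=6: 0.066667
  k=7: 0.05
  k=8: 0.038889
  k=9: 0.031111
  k=10: 0.025455
  k=11: 0.021212
  k=12: 0.017949
  k=13: 0.015385
  k=14: 0.013333
  k=15: 0.011667
  k=16: 0.010294
Step 2: Partial sum = 1.4 + 0.466667 + 0.233333 + 0.14 + 0.093333 + 0.066667 + 0.05 + 0.038889 + 0.031111 + 0.025455 + 0.021212 + 0.017949 + 0.015385 + 0.013333 + 0.011667 + 0.010294
     = 2.635294
Step 3: The full series sum_(k>=1) 2.8*1/(k(k+1)) converges (telescoping series sum 1/(k(k+1)) = 1; a constant multiple of a convergent series converges).
Step 4: Fix eps > 0. Since sum_k m(|f_k - f| > eps) < infinity, the Borel-Cantelli lemma gives
        m(limsup_k {|f_k - f| > eps}) = 0, i.e. for a.e. x, |f_k(x) - f(x)| <= eps for all large k.
        Applying this with eps = 1/j for j = 1, 2, ... and intersecting the countably many full-measure sets,
        for a.e. x we get limsup_k |f_k(x) - f(x)| <= 1/j for every j, hence f_k -> f almost everywhere.
Conclusion: series converges; Borel-Cantelli yields f_k -> f a.e.


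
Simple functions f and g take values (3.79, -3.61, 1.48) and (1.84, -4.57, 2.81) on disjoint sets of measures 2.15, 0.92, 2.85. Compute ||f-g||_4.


Step 1: Compute differences f_i - g_i:
  3.79 - 1.84 = 1.95
  -3.61 - -4.57 = 0.96
  1.48 - 2.81 = -1.33
Step 2: Compute |diff|^4 * measure for each set:
  |1.95|^4 * 2.15 = 14.459006 * 2.15 = 31.086863
  |0.96|^4 * 0.92 = 0.849347 * 0.92 = 0.781399
  |-1.33|^4 * 2.85 = 3.129007 * 2.85 = 8.917671
Step 3: Sum = 40.785933
Step 4: ||f-g||_4 = (40.785933)^(1/4) = 2.52713


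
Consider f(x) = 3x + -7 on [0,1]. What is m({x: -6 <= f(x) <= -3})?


f^(-1)([-6, -3]) = {x : -6 <= 3x + -7 <= -3}
Solving: (-6 - -7)/3 <= x <= (-3 - -7)/3
= [0.333333, 1.333333]
Intersecting with [0,1]: [0.333333, 1]
Measure = 1 - 0.333333 = 0.666667


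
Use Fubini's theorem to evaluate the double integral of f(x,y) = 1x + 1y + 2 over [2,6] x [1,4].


By Fubini, integrate in x first, then y.
Step 1: Fix y, integrate over x in [2,6]:
  integral(1x + 1y + 2, x=2..6)
  = 1*(6^2 - 2^2)/2 + (1y + 2)*(6 - 2)
  = 16 + (1y + 2)*4
  = 16 + 4y + 8
  = 24 + 4y
Step 2: Integrate over y in [1,4]:
  integral(24 + 4y, y=1..4)
  = 24*3 + 4*(4^2 - 1^2)/2
  = 72 + 30
  = 102


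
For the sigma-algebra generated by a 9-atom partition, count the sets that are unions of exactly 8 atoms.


Each element of F is a union of some subset of the 9 atoms.
Elements that are unions of exactly 8 atoms correspond to 8-element subsets of the 9 atoms.
Count = C(9, 8) = 9! / (8! * 1!) = 9.


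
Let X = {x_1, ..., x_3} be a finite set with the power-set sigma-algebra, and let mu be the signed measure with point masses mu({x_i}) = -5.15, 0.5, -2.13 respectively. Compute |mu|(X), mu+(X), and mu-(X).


Step 1: Every measurable set is a union of atoms (the cells / points), so a Hahn decomposition is
  obtained by grouping atoms by sign: P = union of atoms with mu > 0, N = union of the remaining atoms.
  Atoms in P (indices): 2;  atoms in N (indices): 1, 3
  Positive values: 0.5
  Negative values: -5.15, -2.13
Step 2: mu+(X) = mu(P) = sum of positive atom values = 0.5
Step 3: mu-(X) = -mu(N) = sum of |negative atom values| = 7.28
Step 4: |mu|(X) = mu+(X) + mu-(X) = 0.5 + 7.28 = 7.78


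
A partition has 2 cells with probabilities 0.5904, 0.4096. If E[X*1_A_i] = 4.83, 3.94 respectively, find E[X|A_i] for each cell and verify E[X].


For each cell A_i: E[X|A_i] = E[X*1_A_i] / P(A_i)
Step 1: E[X|A_1] = 4.83 / 0.5904 = 8.180894
Step 2: E[X|A_2] = 3.94 / 0.4096 = 9.619141
Verification: E[X] = sum E[X*1_A_i] = 4.83 + 3.94 = 8.77


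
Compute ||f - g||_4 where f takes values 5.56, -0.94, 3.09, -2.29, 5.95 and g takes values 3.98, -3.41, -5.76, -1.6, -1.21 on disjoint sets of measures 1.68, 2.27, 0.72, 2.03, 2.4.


Step 1: Compute differences f_i - g_i:
  5.56 - 3.98 = 1.58
  -0.94 - -3.41 = 2.47
  3.09 - -5.76 = 8.85
  -2.29 - -1.6 = -0.69
  5.95 - -1.21 = 7.16
Step 2: Compute |diff|^4 * measure for each set:
  |1.58|^4 * 1.68 = 6.232013 * 1.68 = 10.469782
  |2.47|^4 * 2.27 = 37.220981 * 2.27 = 84.491626
  |8.85|^4 * 0.72 = 6134.414006 * 0.72 = 4416.778084
  |-0.69|^4 * 2.03 = 0.226671 * 2.03 = 0.460143
  |7.16|^4 * 2.4 = 2628.161743 * 2.4 = 6307.588184
Step 3: Sum = 10819.787819
Step 4: ||f-g||_4 = (10819.787819)^(1/4) = 10.198932


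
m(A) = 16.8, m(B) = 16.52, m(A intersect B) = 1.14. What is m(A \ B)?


m(A \ B) = m(A) - m(A n B)
= 16.8 - 1.14
= 15.66


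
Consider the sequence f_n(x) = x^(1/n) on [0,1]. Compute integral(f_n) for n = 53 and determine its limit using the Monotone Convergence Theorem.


At n = 53: f_53(x) = x^(1/53).
Step 1: integral(x^(1/53), 0, 1) = [x^(1/53+1) / (1/53+1)] from 0 to 1
     = 1 / (1/53 + 1) = 1 / ((53+1)/53) = 53/(53+1)
     = 53/54 = 0.981481
Step 2: As n -> infinity, f_n(x) = x^(1/n) -> 1 for x in (0,1], and f_n is increasing in n.
By MCT, lim_n integral(f_n) = integral(lim_n f_n) = integral(1, 0, 1) = 1.
Step 3: Verify convergence: 53/54 = 0.981481 -> 1


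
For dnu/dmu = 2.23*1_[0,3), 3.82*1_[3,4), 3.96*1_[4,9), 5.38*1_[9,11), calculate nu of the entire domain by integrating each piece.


Integrate each piece of the Radon-Nikodym derivative:
Step 1: integral_0^3 2.23 dx = 2.23*(3-0) = 2.23*3 = 6.69
Step 2: integral_3^4 3.82 dx = 3.82*(4-3) = 3.82*1 = 3.82
Step 3: integral_4^9 3.96 dx = 3.96*(9-4) = 3.96*5 = 19.8
Step 4: integral_9^11 5.38 dx = 5.38*(11-9) = 5.38*2 = 10.76
Total: 6.69 + 3.82 + 19.8 + 10.76 = 41.07


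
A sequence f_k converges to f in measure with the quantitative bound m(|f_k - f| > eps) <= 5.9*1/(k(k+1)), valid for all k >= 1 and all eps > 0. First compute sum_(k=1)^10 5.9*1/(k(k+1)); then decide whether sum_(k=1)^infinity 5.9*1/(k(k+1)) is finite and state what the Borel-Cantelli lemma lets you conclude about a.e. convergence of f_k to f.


Step 1: List the terms 5.9*1/(k(k+1)) for k = 1 to 10:
  k=1: 2.95
  k=2: 0.983333
  k=3: 0.491667
  k=4: 0.295
  k=5: 0.196667
  k=6: 0.140476
  k=7: 0.105357
  k=8: 0.081944
  k=9: 0.065556
  k=10: 0.053636
Step 2: Partial sum = 2.95 + 0.983333 + 0.491667 + 0.295 + 0.196667 + 0.140476 + 0.105357 + 0.081944 + 0.065556 + 0.053636
     = 5.363636
Step 3: The full series sum_(k>=1) 5.9*1/(k(k+1)) converges (telescoping series sum 1/(k(k+1)) = 1; a constant multiple of a convergent series converges).
Step 4: Fix eps > 0. Since sum_k m(|f_k - f| > eps) < infinity, the Borel-Cantelli lemma gives
        m(limsup_k {|f_k - f| > eps}) = 0, i.e. for a.e. x, |f_k(x) - f(x)| <= eps for all large k.
        Applying this with eps = 1/j for j = 1, 2, ... and intersecting the countably many full-measure sets,
        for a.e. x we get limsup_k |f_k(x) - f(x)| <= 1/j for every j, hence f_k -> f almost everywhere.
Conclusion: series converges; Borel-Cantelli yields f_k -> f a.e.


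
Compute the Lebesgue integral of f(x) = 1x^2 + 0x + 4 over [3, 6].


The Lebesgue integral of a Riemann-integrable function agrees with the Riemann integral.
Antiderivative F(x) = (1/3)x^3 + (0/2)x^2 + 4x
F(6) = (1/3)*6^3 + (0/2)*6^2 + 4*6
     = (1/3)*216 + (0/2)*36 + 4*6
     = 72 + 0.0 + 24
     = 96
F(3) = 21
Integral = F(6) - F(3) = 96 - 21 = 75


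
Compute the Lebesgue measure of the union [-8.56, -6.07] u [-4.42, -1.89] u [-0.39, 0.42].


For pairwise disjoint intervals, m(union) = sum of lengths.
= (-6.07 - -8.56) + (-1.89 - -4.42) + (0.42 - -0.39)
= 2.49 + 2.53 + 0.81
= 5.83


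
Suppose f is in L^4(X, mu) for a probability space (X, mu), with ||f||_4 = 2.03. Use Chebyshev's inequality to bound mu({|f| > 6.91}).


Chebyshev/Markov inequality: mu(|f| > eps) <= (||f||_p / eps)^p
Step 1: ||f||_4 / eps = 2.03 / 6.91 = 0.293777
Step 2: Raise to power p = 4:
  (0.293777)^4 = 0.007449
Step 3: Therefore mu(|f| > 6.91) <= 0.007449


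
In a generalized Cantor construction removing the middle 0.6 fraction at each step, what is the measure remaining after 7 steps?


Step 1: At each step, fraction remaining = 1 - 0.6 = 0.4
Step 2: After 7 steps, measure = (0.4)^7
Result = 0.001638


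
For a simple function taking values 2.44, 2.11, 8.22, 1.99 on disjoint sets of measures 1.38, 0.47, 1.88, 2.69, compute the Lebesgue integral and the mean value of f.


Step 1: Integral = sum(value_i * measure_i)
= 2.44*1.38 + 2.11*0.47 + 8.22*1.88 + 1.99*2.69
= 3.3672 + 0.9917 + 15.4536 + 5.3531
= 25.1656
Step 2: Total measure of domain = 1.38 + 0.47 + 1.88 + 2.69 = 6.42
Step 3: Average value = 25.1656 / 6.42 = 3.919875


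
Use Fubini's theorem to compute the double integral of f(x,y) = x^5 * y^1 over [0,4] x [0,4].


By Fubini's theorem, the double integral factors as a product of single integrals:
Step 1: integral_0^4 x^5 dx = [x^6/6] from 0 to 4
     = 4^6/6 = 682.666667
Step 2: integral_0^4 y^1 dy = [y^2/2] from 0 to 4
     = 4^2/2 = 8
Step 3: Double integral = 682.666667 * 8 = 5461.333333


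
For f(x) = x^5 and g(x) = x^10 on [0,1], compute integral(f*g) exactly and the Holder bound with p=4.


Step 1: Exact integral of f*g = integral(x^15, 0, 1) = 1/16
     = 0.0625
Step 2: Holder bound with p=4, q=1.333333:
  ||f||_p = (integral x^20 dx)^(1/4) = (1/21)^(1/4) = 0.467138
  ||g||_q = (integral x^13.333333 dx)^(1/1.333333) = (1/14.333333)^(1/1.333333) = 0.13575
Step 3: Holder bound = ||f||_p * ||g||_q = 0.467138 * 0.13575 = 0.063414
Verification: 0.0625 <= 0.063414 (Holder holds)


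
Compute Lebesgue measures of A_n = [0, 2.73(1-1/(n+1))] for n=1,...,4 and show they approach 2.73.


By continuity of measure from below: if A_n increases to A, then m(A_n) -> m(A).
Here A = [0, 2.73], so m(A) = 2.73
Step 1: a_1 = 2.73*(1 - 1/2) = 1.365, m(A_1) = 1.365
Step 2: a_2 = 2.73*(1 - 1/3) = 1.82, m(A_2) = 1.82
Step 3: a_3 = 2.73*(1 - 1/4) = 2.0475, m(A_3) = 2.0475
Step 4: a_4 = 2.73*(1 - 1/5) = 2.184, m(A_4) = 2.184
Limit: m(A_n) -> m([0,2.73]) = 2.73


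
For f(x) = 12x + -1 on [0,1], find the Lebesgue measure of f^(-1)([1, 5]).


f^(-1)([1, 5]) = {x : 1 <= 12x + -1 <= 5}
Solving: (1 - -1)/12 <= x <= (5 - -1)/12
= [0.166667, 0.5]
Intersecting with [0,1]: [0.166667, 0.5]
Measure = 0.5 - 0.166667 = 0.333333


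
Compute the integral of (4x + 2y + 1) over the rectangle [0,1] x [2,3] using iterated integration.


By Fubini, integrate in x first, then y.
Step 1: Fix y, integrate over x in [0,1]:
  integral(4x + 2y + 1, x=0..1)
  = 4*(1^2 - 0^2)/2 + (2y + 1)*(1 - 0)
  = 2 + (2y + 1)*1
  = 2 + 2y + 1
  = 3 + 2y
Step 2: Integrate over y in [2,3]:
  integral(3 + 2y, y=2..3)
  = 3*1 + 2*(3^2 - 2^2)/2
  = 3 + 5
  = 8


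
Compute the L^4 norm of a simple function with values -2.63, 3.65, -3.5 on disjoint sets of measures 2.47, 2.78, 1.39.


Step 1: Compute |f_i|^4 for each value:
  |-2.63|^4 = 47.843506
  |3.65|^4 = 177.489006
  |-3.5|^4 = 150.0625
Step 2: Multiply by measures and sum:
  47.843506 * 2.47 = 118.173459
  177.489006 * 2.78 = 493.419437
  150.0625 * 1.39 = 208.586875
Sum = 118.173459 + 493.419437 + 208.586875 = 820.179771
Step 3: Take the p-th root:
||f||_4 = (820.179771)^(1/4) = 5.351521


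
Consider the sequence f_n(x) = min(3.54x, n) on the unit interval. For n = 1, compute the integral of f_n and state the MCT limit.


f(x) = 3.54x on [0,1]; f_n(x) = min(3.54x, n). At n = 1:
Step 1: f(x) reaches 1 at x = 1/3.54 = 0.282486
Step 2: integral(f_1) = integral(3.54x, 0, 0.282486) + integral(1, 0.282486, 1)
       = 3.54*0.282486^2/2 + 1*(1 - 0.282486)
       = 0.141243 + 0.717514
       = 0.858757
Step 3: As n -> infinity, f_n increases to f, so by MCT integral(f_n) -> integral(f) = 3.54/2 = 1.77.
Convergence: integral(f_1) = 0.858757 -> 1.77 as n -> infinity


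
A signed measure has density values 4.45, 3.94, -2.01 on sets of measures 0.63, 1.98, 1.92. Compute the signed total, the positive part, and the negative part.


Step 1: Compute signed measure on each set:
  Set 1: 4.45 * 0.63 = 2.8035
  Set 2: 3.94 * 1.98 = 7.8012
  Set 3: -2.01 * 1.92 = -3.8592
Step 2: Total signed measure = (2.8035) + (7.8012) + (-3.8592)
     = 6.7455
Step 3: Positive part mu+(X) = sum of positive contributions = 10.6047
Step 4: Negative part mu-(X) = |sum of negative contributions| = 3.8592


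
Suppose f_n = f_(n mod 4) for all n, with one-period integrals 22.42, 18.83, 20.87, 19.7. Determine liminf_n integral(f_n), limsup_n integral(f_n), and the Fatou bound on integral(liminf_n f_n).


The sequence (integral(f_n)) is periodic with period 4, repeating the values 22.42, 18.83, 20.87, 19.7 indefinitely.
Step 1: For a periodic sequence, every tail (a_m, a_(m+1), ...) contains all 4 period values infinitely often.
Step 2: Hence inf of every tail = min of the period values = min(22.42, 18.83, 20.87, 19.7) = 18.83.
        liminf_n integral(f_n) = sup over m of (inf of tail from m) = 18.83.
Step 3: Similarly sup of every tail = max of the period values = 22.42.
        limsup_n integral(f_n) = 22.42.
Step 4: Fatou's lemma: integral(liminf_n f_n) <= liminf_n integral(f_n) = 18.83.
        So the integral of the pointwise liminf is at most 18.83.


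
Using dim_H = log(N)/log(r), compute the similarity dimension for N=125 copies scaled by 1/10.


For a self-similar set with N copies scaled by 1/r:
dim_H = log(N)/log(r) = log(125)/log(10)
= 4.828314/2.302585
= 2.09691


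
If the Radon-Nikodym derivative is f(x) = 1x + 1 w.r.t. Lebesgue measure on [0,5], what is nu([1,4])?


nu(A) = integral_A (dnu/dmu) dmu = integral_1^4 (1x + 1) dx
Step 1: Antiderivative F(x) = (1/2)x^2 + 1x
Step 2: F(4) = (1/2)*4^2 + 1*4 = 8 + 4 = 12
Step 3: F(1) = (1/2)*1^2 + 1*1 = 0.5 + 1 = 1.5
Step 4: nu([1,4]) = F(4) - F(1) = 12 - 1.5 = 10.5


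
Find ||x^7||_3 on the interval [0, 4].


Step 1: ||f||_3 = (integral_0^4 |x^7|^3 dx)^(1/3)
     = (integral_0^4 x^21 dx)^(1/3)
Step 2: integral_0^4 x^21 dx = [x^22/(22)] from 0 to 4 = 4^22/22
     = 17592186044416/22 = 7.996448e+11
Step 3: ||f||_3 = (7.996448e+11)^(1/3) = 9281.803632


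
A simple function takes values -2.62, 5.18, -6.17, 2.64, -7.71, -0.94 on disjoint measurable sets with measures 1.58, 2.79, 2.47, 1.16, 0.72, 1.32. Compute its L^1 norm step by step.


Step 1: Compute |f_i|^1 for each value:
  |-2.62|^1 = 2.62
  |5.18|^1 = 5.18
  |-6.17|^1 = 6.17
  |2.64|^1 = 2.64
  |-7.71|^1 = 7.71
  |-0.94|^1 = 0.94
Step 2: Multiply by measures and sum:
  2.62 * 1.58 = 4.1396
  5.18 * 2.79 = 14.4522
  6.17 * 2.47 = 15.2399
  2.64 * 1.16 = 3.0624
  7.71 * 0.72 = 5.5512
  0.94 * 1.32 = 1.2408
Sum = 4.1396 + 14.4522 + 15.2399 + 3.0624 + 5.5512 + 1.2408 = 43.6861
Step 3: Take the p-th root:
||f||_1 = (43.6861)^(1/1) = 43.6861


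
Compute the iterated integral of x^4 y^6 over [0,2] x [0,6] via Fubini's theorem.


By Fubini's theorem, the double integral factors as a product of single integrals:
Step 1: integral_0^2 x^4 dx = [x^5/5] from 0 to 2
     = 2^5/5 = 6.4
Step 2: integral_0^6 y^6 dy = [y^7/7] from 0 to 6
     = 6^7/7 = 39990.857143
Step 3: Double integral = 6.4 * 39990.857143 = 255941.485714


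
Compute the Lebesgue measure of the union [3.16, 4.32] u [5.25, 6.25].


For pairwise disjoint intervals, m(union) = sum of lengths.
= (4.32 - 3.16) + (6.25 - 5.25)
= 1.16 + 1
= 2.16


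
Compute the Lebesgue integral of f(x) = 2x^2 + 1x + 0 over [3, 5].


The Lebesgue integral of a Riemann-integrable function agrees with the Riemann integral.
Antiderivative F(x) = (2/3)x^3 + (1/2)x^2 + 0x
F(5) = (2/3)*5^3 + (1/2)*5^2 + 0*5
     = (2/3)*125 + (1/2)*25 + 0*5
     = 83.333333 + 12.5 + 0
     = 95.833333
F(3) = 22.5
Integral = F(5) - F(3) = 95.833333 - 22.5 = 73.333333


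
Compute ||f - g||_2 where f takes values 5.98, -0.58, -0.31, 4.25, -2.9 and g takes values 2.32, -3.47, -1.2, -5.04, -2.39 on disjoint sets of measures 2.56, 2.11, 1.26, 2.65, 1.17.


Step 1: Compute differences f_i - g_i:
  5.98 - 2.32 = 3.66
  -0.58 - -3.47 = 2.89
  -0.31 - -1.2 = 0.89
  4.25 - -5.04 = 9.29
  -2.9 - -2.39 = -0.51
Step 2: Compute |diff|^2 * measure for each set:
  |3.66|^2 * 2.56 = 13.3956 * 2.56 = 34.292736
  |2.89|^2 * 2.11 = 8.3521 * 2.11 = 17.622931
  |0.89|^2 * 1.26 = 0.7921 * 1.26 = 0.998046
  |9.29|^2 * 2.65 = 86.3041 * 2.65 = 228.705865
  |-0.51|^2 * 1.17 = 0.2601 * 1.17 = 0.304317
Step 3: Sum = 281.923895
Step 4: ||f-g||_2 = (281.923895)^(1/2) = 16.790589
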